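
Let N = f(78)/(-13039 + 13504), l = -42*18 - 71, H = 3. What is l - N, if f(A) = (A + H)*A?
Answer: -130291/155 ≈ -840.59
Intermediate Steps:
f(A) = A*(3 + A) (f(A) = (A + 3)*A = (3 + A)*A = A*(3 + A))
l = -827 (l = -756 - 71 = -827)
N = 2106/155 (N = (78*(3 + 78))/(-13039 + 13504) = (78*81)/465 = 6318*(1/465) = 2106/155 ≈ 13.587)
l - N = -827 - 1*2106/155 = -827 - 2106/155 = -130291/155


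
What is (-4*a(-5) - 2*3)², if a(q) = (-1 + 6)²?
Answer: 11236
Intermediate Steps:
a(q) = 25 (a(q) = 5² = 25)
(-4*a(-5) - 2*3)² = (-4*25 - 2*3)² = (-100 - 6)² = (-106)² = 11236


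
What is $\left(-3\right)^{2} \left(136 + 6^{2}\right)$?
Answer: $1548$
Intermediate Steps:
$\left(-3\right)^{2} \left(136 + 6^{2}\right) = 9 \left(136 + 36\right) = 9 \cdot 172 = 1548$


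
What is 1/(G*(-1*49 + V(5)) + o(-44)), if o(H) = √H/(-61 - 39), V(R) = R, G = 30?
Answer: -300000/396000001 + 50*I*√11/4356000011 ≈ -0.00075758 + 3.807e-8*I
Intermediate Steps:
o(H) = -√H/100 (o(H) = √H/(-100) = -√H/100)
1/(G*(-1*49 + V(5)) + o(-44)) = 1/(30*(-1*49 + 5) - I*√11/50) = 1/(30*(-49 + 5) - I*√11/50) = 1/(30*(-44) - I*√11/50) = 1/(-1320 - I*√11/50)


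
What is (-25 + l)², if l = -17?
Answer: 1764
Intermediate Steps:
(-25 + l)² = (-25 - 17)² = (-42)² = 1764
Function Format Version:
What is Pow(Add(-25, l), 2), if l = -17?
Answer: 1764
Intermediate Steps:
Pow(Add(-25, l), 2) = Pow(Add(-25, -17), 2) = Pow(-42, 2) = 1764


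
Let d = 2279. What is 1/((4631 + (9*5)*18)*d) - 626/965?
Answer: -7762423449/11966037635 ≈ -0.64870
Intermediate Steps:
1/((4631 + (9*5)*18)*d) - 626/965 = 1/((4631 + (9*5)*18)*2279) - 626/965 = (1/2279)/(4631 + 45*18) - 626*1/965 = (1/2279)/(4631 + 810) - 626/965 = (1/2279)/5441 - 626/965 = (1/5441)*(1/2279) - 626/965 = 1/12400039 - 626/965 = -7762423449/11966037635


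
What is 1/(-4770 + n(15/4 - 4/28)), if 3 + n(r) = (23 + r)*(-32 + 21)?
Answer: -28/141839 ≈ -0.00019741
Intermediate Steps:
n(r) = -256 - 11*r (n(r) = -3 + (23 + r)*(-32 + 21) = -3 + (23 + r)*(-11) = -3 + (-253 - 11*r) = -256 - 11*r)
1/(-4770 + n(15/4 - 4/28)) = 1/(-4770 + (-256 - 11*(15/4 - 4/28))) = 1/(-4770 + (-256 - 11*(15*(¼) - 4*1/28))) = 1/(-4770 + (-256 - 11*(15/4 - ⅐))) = 1/(-4770 + (-256 - 11*101/28)) = 1/(-4770 + (-256 - 1111/28)) = 1/(-4770 - 8279/28) = 1/(-141839/28) = -28/141839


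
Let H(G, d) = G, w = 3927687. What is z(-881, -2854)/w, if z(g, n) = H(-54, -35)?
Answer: -18/1309229 ≈ -1.3749e-5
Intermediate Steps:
z(g, n) = -54
z(-881, -2854)/w = -54/3927687 = -54*1/3927687 = -18/1309229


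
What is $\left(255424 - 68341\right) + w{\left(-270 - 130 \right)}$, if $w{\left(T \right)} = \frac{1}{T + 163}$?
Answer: $\frac{44338670}{237} \approx 1.8708 \cdot 10^{5}$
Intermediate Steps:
$w{\left(T \right)} = \frac{1}{163 + T}$
$\left(255424 - 68341\right) + w{\left(-270 - 130 \right)} = \left(255424 - 68341\right) + \frac{1}{163 - 400} = 187083 + \frac{1}{-237} = 187083 - \frac{1}{237} = \frac{44338670}{237}$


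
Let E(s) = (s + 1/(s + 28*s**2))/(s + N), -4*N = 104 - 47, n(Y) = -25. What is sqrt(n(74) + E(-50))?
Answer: I*sqrt(78279477964711)/1797715 ≈ 4.9216*I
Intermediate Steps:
N = -57/4 (N = -(104 - 47)/4 = -1/4*57 = -57/4 ≈ -14.250)
E(s) = (s + 1/(s + 28*s**2))/(-57/4 + s) (E(s) = (s + 1/(s + 28*s**2))/(s - 57/4) = (s + 1/(s + 28*s**2))/(-57/4 + s))
sqrt(n(74) + E(-50)) = sqrt(-25 + 4*(1 + (-50)**2 + 28*(-50)**3)/(-50*(-57 - 1592*(-50) + 112*(-50)**2))) = sqrt(-25 + 4*(-1/50)*(1 + 2500 + 28*(-125000))/(-57 + 79600 + 112*2500)) = sqrt(-25 + 4*(-1/50)*(1 + 2500 - 3500000)/(-57 + 79600 + 280000)) = sqrt(-25 + 4*(-1/50)*(-3497499)/359543) = sqrt(-25 + 4*(-1/50)*(1/359543)*(-3497499)) = sqrt(-25 + 6994998/8988575) = sqrt(-217719377/8988575) = I*sqrt(78279477964711)/1797715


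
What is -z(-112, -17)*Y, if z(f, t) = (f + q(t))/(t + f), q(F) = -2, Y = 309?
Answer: -11742/43 ≈ -273.07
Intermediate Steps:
z(f, t) = (-2 + f)/(f + t) (z(f, t) = (f - 2)/(t + f) = (-2 + f)/(f + t))
-z(-112, -17)*Y = -(-2 - 112)/(-112 - 17)*309 = --114/(-129)*309 = -(-1/129*(-114))*309 = -38*309/43 = -1*11742/43 = -11742/43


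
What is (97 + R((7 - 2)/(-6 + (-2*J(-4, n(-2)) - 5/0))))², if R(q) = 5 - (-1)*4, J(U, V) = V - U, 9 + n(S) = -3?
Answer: 11236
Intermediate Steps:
n(S) = -12 (n(S) = -9 - 3 = -12)
R(q) = 9 (R(q) = 5 - 1*(-4) = 5 + 4 = 9)
(97 + R((7 - 2)/(-6 + (-2*J(-4, n(-2)) - 5/0))))² = (97 + 9)² = 106² = 11236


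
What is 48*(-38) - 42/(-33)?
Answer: -20050/11 ≈ -1822.7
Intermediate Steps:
48*(-38) - 42/(-33) = -1824 - 42*(-1/33) = -1824 + 14/11 = -20050/11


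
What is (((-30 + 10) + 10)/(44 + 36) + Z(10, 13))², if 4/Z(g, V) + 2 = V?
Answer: 441/7744 ≈ 0.056947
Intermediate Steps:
Z(g, V) = 4/(-2 + V)
(((-30 + 10) + 10)/(44 + 36) + Z(10, 13))² = (((-30 + 10) + 10)/(44 + 36) + 4/(-2 + 13))² = ((-20 + 10)/80 + 4/11)² = (-10*1/80 + 4*(1/11))² = (-⅛ + 4/11)² = (21/88)² = 441/7744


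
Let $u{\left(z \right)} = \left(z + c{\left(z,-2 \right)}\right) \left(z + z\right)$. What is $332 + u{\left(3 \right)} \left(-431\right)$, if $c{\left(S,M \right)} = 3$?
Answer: $-15184$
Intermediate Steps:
$u{\left(z \right)} = 2 z \left(3 + z\right)$ ($u{\left(z \right)} = \left(z + 3\right) \left(z + z\right) = \left(3 + z\right) 2 z = 2 z \left(3 + z\right)$)
$332 + u{\left(3 \right)} \left(-431\right) = 332 + 2 \cdot 3 \left(3 + 3\right) \left(-431\right) = 332 + 2 \cdot 3 \cdot 6 \left(-431\right) = 332 + 36 \left(-431\right) = 332 - 15516 = -15184$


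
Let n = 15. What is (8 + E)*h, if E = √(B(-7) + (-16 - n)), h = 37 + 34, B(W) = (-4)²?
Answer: 568 + 71*I*√15 ≈ 568.0 + 274.98*I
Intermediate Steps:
B(W) = 16
h = 71
E = I*√15 (E = √(16 + (-16 - 1*15)) = √(16 + (-16 - 15)) = √(16 - 31) = √(-15) = I*√15 ≈ 3.873*I)
(8 + E)*h = (8 + I*√15)*71 = 568 + 71*I*√15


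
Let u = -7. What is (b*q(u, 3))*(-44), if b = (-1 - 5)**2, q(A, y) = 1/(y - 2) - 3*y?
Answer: 12672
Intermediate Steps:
q(A, y) = 1/(-2 + y) - 3*y
b = 36 (b = (-6)**2 = 36)
(b*q(u, 3))*(-44) = (36*((1 - 3*3**2 + 6*3)/(-2 + 3)))*(-44) = (36*((1 - 3*9 + 18)/1))*(-44) = (36*(1*(1 - 27 + 18)))*(-44) = (36*(1*(-8)))*(-44) = (36*(-8))*(-44) = -288*(-44) = 12672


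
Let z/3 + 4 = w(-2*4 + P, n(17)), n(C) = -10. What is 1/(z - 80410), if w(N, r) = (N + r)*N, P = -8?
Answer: -1/79174 ≈ -1.2630e-5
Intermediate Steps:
w(N, r) = N*(N + r)
z = 1236 (z = -12 + 3*((-2*4 - 8)*((-2*4 - 8) - 10)) = -12 + 3*((-8 - 8)*((-8 - 8) - 10)) = -12 + 3*(-16*(-16 - 10)) = -12 + 3*(-16*(-26)) = -12 + 3*416 = -12 + 1248 = 1236)
1/(z - 80410) = 1/(1236 - 80410) = 1/(-79174) = -1/79174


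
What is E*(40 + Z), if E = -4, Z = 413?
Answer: -1812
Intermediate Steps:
E*(40 + Z) = -4*(40 + 413) = -4*453 = -1812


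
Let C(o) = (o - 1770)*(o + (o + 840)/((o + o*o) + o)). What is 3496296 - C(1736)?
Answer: 95776766262/26939 ≈ 3.5553e+6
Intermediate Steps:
C(o) = (-1770 + o)*(o + (840 + o)/(o**2 + 2*o)) (C(o) = (-1770 + o)*(o + (840 + o)/((o + o**2) + o)) = (-1770 + o)*(o + (840 + o)/(o**2 + 2*o)))
3496296 - C(1736) = 3496296 - (-1486800 + 1736**4 - 3539*1736**2 - 1768*1736**3 - 930*1736)/(1736*(2 + 1736)) = 3496296 - (-1486800 + 9082363580416 - 3539*3013696 - 1768*5231776256 - 1614480)/(1736*1738) = 3496296 - (-1486800 + 9082363580416 - 10665470144 - 9249780420608 - 1614480)/(1736*1738) = 3496296 - (-178085411616)/(1736*1738) = 3496296 - 1*(-1590048318/26939) = 3496296 + 1590048318/26939 = 95776766262/26939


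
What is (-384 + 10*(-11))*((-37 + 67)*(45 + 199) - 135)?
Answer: -3549390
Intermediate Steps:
(-384 + 10*(-11))*((-37 + 67)*(45 + 199) - 135) = (-384 - 110)*(30*244 - 135) = -494*(7320 - 135) = -494*7185 = -3549390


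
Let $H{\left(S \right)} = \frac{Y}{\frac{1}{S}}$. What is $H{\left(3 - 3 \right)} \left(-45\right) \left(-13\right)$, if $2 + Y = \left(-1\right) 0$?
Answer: $0$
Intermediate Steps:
$Y = -2$ ($Y = -2 - 0 = -2 + 0 = -2$)
$H{\left(S \right)} = - 2 S$ ($H{\left(S \right)} = - \frac{2}{\frac{1}{S}} = - 2 S$)
$H{\left(3 - 3 \right)} \left(-45\right) \left(-13\right) = - 2 \left(3 - 3\right) \left(-45\right) \left(-13\right) = \left(-2\right) 0 \left(-45\right) \left(-13\right) = 0 \left(-45\right) \left(-13\right) = 0 \left(-13\right) = 0$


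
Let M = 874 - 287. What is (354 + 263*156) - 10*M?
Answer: 35512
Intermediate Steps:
M = 587
(354 + 263*156) - 10*M = (354 + 263*156) - 10*587 = (354 + 41028) - 5870 = 41382 - 5870 = 35512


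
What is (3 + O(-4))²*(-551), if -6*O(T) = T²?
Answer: -551/9 ≈ -61.222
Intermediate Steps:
O(T) = -T²/6
(3 + O(-4))²*(-551) = (3 - ⅙*(-4)²)²*(-551) = (3 - ⅙*16)²*(-551) = (3 - 8/3)²*(-551) = (⅓)²*(-551) = (⅑)*(-551) = -551/9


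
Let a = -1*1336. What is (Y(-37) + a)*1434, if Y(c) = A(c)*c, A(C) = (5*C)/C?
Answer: -2181114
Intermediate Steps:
A(C) = 5
a = -1336
Y(c) = 5*c
(Y(-37) + a)*1434 = (5*(-37) - 1336)*1434 = (-185 - 1336)*1434 = -1521*1434 = -2181114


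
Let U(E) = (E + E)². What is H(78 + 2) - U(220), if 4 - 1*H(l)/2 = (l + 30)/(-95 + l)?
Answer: -580732/3 ≈ -1.9358e+5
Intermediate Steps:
U(E) = 4*E² (U(E) = (2*E)² = 4*E²)
H(l) = 8 - 2*(30 + l)/(-95 + l) (H(l) = 8 - 2*(l + 30)/(-95 + l) = 8 - 2*(30 + l)/(-95 + l))
H(78 + 2) - U(220) = 2*(-410 + 3*(78 + 2))/(-95 + (78 + 2)) - 4*220² = 2*(-410 + 3*80)/(-95 + 80) - 4*48400 = 2*(-410 + 240)/(-15) - 1*193600 = 2*(-1/15)*(-170) - 193600 = 68/3 - 193600 = -580732/3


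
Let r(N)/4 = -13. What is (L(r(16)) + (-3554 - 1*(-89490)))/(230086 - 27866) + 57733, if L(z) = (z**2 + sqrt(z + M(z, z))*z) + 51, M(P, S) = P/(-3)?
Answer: 11674855951/202220 - 26*I*sqrt(78)/151665 ≈ 57733.0 - 0.001514*I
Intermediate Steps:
M(P, S) = -P/3 (M(P, S) = P*(-1/3) = -P/3)
r(N) = -52 (r(N) = 4*(-13) = -52)
L(z) = 51 + z**2 + sqrt(6)*z**(3/2)/3 (L(z) = (z**2 + sqrt(z - z/3)*z) + 51 = (z**2 + sqrt(2*z/3)*z) + 51 = (z**2 + (sqrt(6)*sqrt(z)/3)*z) + 51 = (z**2 + sqrt(6)*z**(3/2)/3) + 51 = 51 + z**2 + sqrt(6)*z**(3/2)/3)
(L(r(16)) + (-3554 - 1*(-89490)))/(230086 - 27866) + 57733 = ((51 + (-52)**2 + sqrt(6)*(-52)**(3/2)/3) + (-3554 - 1*(-89490)))/(230086 - 27866) + 57733 = ((51 + 2704 + sqrt(6)*(-104*I*sqrt(13))/3) + (-3554 + 89490))/202220 + 57733 = ((51 + 2704 - 104*I*sqrt(78)/3) + 85936)*(1/202220) + 57733 = ((2755 - 104*I*sqrt(78)/3) + 85936)*(1/202220) + 57733 = (88691 - 104*I*sqrt(78)/3)*(1/202220) + 57733 = (88691/202220 - 26*I*sqrt(78)/151665) + 57733 = 11674855951/202220 - 26*I*sqrt(78)/151665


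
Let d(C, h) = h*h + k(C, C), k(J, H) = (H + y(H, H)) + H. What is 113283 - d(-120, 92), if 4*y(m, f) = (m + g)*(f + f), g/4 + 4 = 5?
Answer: 98099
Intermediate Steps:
g = 4 (g = -16 + 4*5 = -16 + 20 = 4)
y(m, f) = f*(4 + m)/2 (y(m, f) = ((m + 4)*(f + f))/4 = ((4 + m)*(2*f))/4 = (2*f*(4 + m))/4 = f*(4 + m)/2)
k(J, H) = 2*H + H*(4 + H)/2 (k(J, H) = (H + H*(4 + H)/2) + H = 2*H + H*(4 + H)/2)
d(C, h) = h**2 + C*(8 + C)/2 (d(C, h) = h*h + C*(8 + C)/2 = h**2 + C*(8 + C)/2)
113283 - d(-120, 92) = 113283 - (92**2 + (1/2)*(-120)**2 + 4*(-120)) = 113283 - (8464 + (1/2)*14400 - 480) = 113283 - (8464 + 7200 - 480) = 113283 - 1*15184 = 113283 - 15184 = 98099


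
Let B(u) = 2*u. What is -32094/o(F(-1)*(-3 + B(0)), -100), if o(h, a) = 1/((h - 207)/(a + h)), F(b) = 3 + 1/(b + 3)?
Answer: -13960890/221 ≈ -63171.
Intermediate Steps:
F(b) = 3 + 1/(3 + b)
o(h, a) = (a + h)/(-207 + h) (o(h, a) = 1/((-207 + h)/(a + h)) = (a + h)/(-207 + h))
-32094/o(F(-1)*(-3 + B(0)), -100) = -32094*(-207 + ((10 + 3*(-1))/(3 - 1))*(-3 + 2*0))/(-100 + ((10 + 3*(-1))/(3 - 1))*(-3 + 2*0)) = -32094*(-207 + ((10 - 3)/2)*(-3 + 0))/(-100 + ((10 - 3)/2)*(-3 + 0)) = -32094*(-207 + ((1/2)*7)*(-3))/(-100 + ((1/2)*7)*(-3)) = -32094*(-207 + (7/2)*(-3))/(-100 + (7/2)*(-3)) = -32094*(-207 - 21/2)/(-100 - 21/2) = -32094/(-221/2/(-435/2)) = -32094/((-2/435*(-221/2))) = -32094/221/435 = -32094*435/221 = -13960890/221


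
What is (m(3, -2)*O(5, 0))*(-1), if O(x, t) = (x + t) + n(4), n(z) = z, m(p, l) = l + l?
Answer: 36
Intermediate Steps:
m(p, l) = 2*l
O(x, t) = 4 + t + x (O(x, t) = (x + t) + 4 = (t + x) + 4 = 4 + t + x)
(m(3, -2)*O(5, 0))*(-1) = ((2*(-2))*(4 + 0 + 5))*(-1) = -4*9*(-1) = -36*(-1) = 36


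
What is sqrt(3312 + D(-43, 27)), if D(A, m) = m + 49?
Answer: 22*sqrt(7) ≈ 58.207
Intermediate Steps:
D(A, m) = 49 + m
sqrt(3312 + D(-43, 27)) = sqrt(3312 + (49 + 27)) = sqrt(3312 + 76) = sqrt(3388) = 22*sqrt(7)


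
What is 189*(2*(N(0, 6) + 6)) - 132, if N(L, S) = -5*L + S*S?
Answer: 15744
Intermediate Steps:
N(L, S) = S**2 - 5*L (N(L, S) = -5*L + S**2 = S**2 - 5*L)
189*(2*(N(0, 6) + 6)) - 132 = 189*(2*((6**2 - 5*0) + 6)) - 132 = 189*(2*((36 + 0) + 6)) - 132 = 189*(2*(36 + 6)) - 132 = 189*(2*42) - 132 = 189*84 - 132 = 15876 - 132 = 15744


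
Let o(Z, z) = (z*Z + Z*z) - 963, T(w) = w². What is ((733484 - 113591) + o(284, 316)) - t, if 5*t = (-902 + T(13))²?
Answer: 3454801/5 ≈ 6.9096e+5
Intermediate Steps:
t = 537289/5 (t = (-902 + 13²)²/5 = (-902 + 169)²/5 = (⅕)*(-733)² = (⅕)*537289 = 537289/5 ≈ 1.0746e+5)
o(Z, z) = -963 + 2*Z*z (o(Z, z) = (Z*z + Z*z) - 963 = 2*Z*z - 963 = -963 + 2*Z*z)
((733484 - 113591) + o(284, 316)) - t = ((733484 - 113591) + (-963 + 2*284*316)) - 1*537289/5 = (619893 + (-963 + 179488)) - 537289/5 = (619893 + 178525) - 537289/5 = 798418 - 537289/5 = 3454801/5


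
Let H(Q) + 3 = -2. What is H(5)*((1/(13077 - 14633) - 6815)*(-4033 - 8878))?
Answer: -684550322255/1556 ≈ -4.3994e+8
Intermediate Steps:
H(Q) = -5 (H(Q) = -3 - 2 = -5)
H(5)*((1/(13077 - 14633) - 6815)*(-4033 - 8878)) = -5*(1/(13077 - 14633) - 6815)*(-4033 - 8878) = -5*(1/(-1556) - 6815)*(-12911) = -5*(-1/1556 - 6815)*(-12911) = -(-53020705)*(-12911)/1556 = -5*136910064451/1556 = -684550322255/1556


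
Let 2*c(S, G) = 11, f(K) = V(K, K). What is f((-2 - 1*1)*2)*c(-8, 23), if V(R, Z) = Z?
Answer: -33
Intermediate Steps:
f(K) = K
c(S, G) = 11/2 (c(S, G) = (½)*11 = 11/2)
f((-2 - 1*1)*2)*c(-8, 23) = ((-2 - 1*1)*2)*(11/2) = ((-2 - 1)*2)*(11/2) = -3*2*(11/2) = -6*11/2 = -33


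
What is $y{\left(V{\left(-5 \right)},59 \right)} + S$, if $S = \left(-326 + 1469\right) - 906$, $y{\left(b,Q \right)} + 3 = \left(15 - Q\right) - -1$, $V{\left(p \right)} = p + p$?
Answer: $191$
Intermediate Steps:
$V{\left(p \right)} = 2 p$
$y{\left(b,Q \right)} = 13 - Q$ ($y{\left(b,Q \right)} = -3 - \left(-16 + Q\right) = 13 - Q$)
$S = 237$ ($S = 1143 - 906 = 237$)
$y{\left(V{\left(-5 \right)},59 \right)} + S = \left(13 - 59\right) + 237 = -46 + 237 = 191$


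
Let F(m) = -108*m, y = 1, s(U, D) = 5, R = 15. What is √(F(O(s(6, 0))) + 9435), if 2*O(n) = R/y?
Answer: 5*√345 ≈ 92.871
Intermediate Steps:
O(n) = 15/2 (O(n) = (15/1)/2 = (15*1)/2 = (½)*15 = 15/2)
√(F(O(s(6, 0))) + 9435) = √(-108*15/2 + 9435) = √(-810 + 9435) = √8625 = 5*√345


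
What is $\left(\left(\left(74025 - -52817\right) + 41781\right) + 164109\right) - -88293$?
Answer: $421025$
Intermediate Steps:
$\left(\left(\left(74025 - -52817\right) + 41781\right) + 164109\right) - -88293 = \left(\left(\left(74025 + 52817\right) + 41781\right) + 164109\right) + 88293 = \left(\left(126842 + 41781\right) + 164109\right) + 88293 = \left(168623 + 164109\right) + 88293 = 332732 + 88293 = 421025$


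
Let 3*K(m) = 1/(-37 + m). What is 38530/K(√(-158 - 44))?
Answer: -4276830 + 115590*I*√202 ≈ -4.2768e+6 + 1.6428e+6*I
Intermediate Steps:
K(m) = 1/(3*(-37 + m))
38530/K(√(-158 - 44)) = 38530/((1/(3*(-37 + √(-158 - 44))))) = 38530/((1/(3*(-37 + √(-202))))) = 38530/((1/(3*(-37 + I*√202)))) = 38530*(-111 + 3*I*√202) = -4276830 + 115590*I*√202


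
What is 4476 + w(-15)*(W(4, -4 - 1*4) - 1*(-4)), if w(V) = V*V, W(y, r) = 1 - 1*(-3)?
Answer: 6276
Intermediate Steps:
W(y, r) = 4 (W(y, r) = 1 + 3 = 4)
w(V) = V**2
4476 + w(-15)*(W(4, -4 - 1*4) - 1*(-4)) = 4476 + (-15)**2*(4 - 1*(-4)) = 4476 + 225*(4 + 4) = 4476 + 225*8 = 4476 + 1800 = 6276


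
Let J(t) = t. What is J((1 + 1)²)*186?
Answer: 744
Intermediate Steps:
J((1 + 1)²)*186 = (1 + 1)²*186 = 2²*186 = 4*186 = 744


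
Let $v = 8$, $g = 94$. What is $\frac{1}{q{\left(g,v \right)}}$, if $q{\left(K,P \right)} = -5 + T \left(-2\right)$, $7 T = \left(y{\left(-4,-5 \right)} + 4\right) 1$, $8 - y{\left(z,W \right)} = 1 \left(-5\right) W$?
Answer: $- \frac{7}{9} \approx -0.77778$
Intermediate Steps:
$y{\left(z,W \right)} = 8 + 5 W$ ($y{\left(z,W \right)} = 8 - 1 \left(-5\right) W = 8 - - 5 W = 8 + 5 W$)
$T = - \frac{13}{7}$ ($T = \frac{\left(\left(8 + 5 \left(-5\right)\right) + 4\right) 1}{7} = \frac{\left(\left(8 - 25\right) + 4\right) 1}{7} = \frac{\left(-17 + 4\right) 1}{7} = \frac{\left(-13\right) 1}{7} = \frac{1}{7} \left(-13\right) = - \frac{13}{7} \approx -1.8571$)
$q{\left(K,P \right)} = - \frac{9}{7}$ ($q{\left(K,P \right)} = -5 - - \frac{26}{7} = -5 + \frac{26}{7} = - \frac{9}{7}$)
$\frac{1}{q{\left(g,v \right)}} = \frac{1}{- \frac{9}{7}} = - \frac{7}{9}$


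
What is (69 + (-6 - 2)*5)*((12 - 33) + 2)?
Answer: -551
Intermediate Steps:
(69 + (-6 - 2)*5)*((12 - 33) + 2) = (69 - 8*5)*(-21 + 2) = (69 - 40)*(-19) = 29*(-19) = -551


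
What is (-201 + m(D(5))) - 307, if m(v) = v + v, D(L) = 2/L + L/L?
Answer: -2526/5 ≈ -505.20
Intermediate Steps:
D(L) = 1 + 2/L (D(L) = 2/L + 1 = 1 + 2/L)
m(v) = 2*v
(-201 + m(D(5))) - 307 = (-201 + 2*((2 + 5)/5)) - 307 = (-201 + 2*((⅕)*7)) - 307 = (-201 + 2*(7/5)) - 307 = (-201 + 14/5) - 307 = -991/5 - 307 = -2526/5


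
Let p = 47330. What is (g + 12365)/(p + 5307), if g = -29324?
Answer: -16959/52637 ≈ -0.32219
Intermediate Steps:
(g + 12365)/(p + 5307) = (-29324 + 12365)/(47330 + 5307) = -16959/52637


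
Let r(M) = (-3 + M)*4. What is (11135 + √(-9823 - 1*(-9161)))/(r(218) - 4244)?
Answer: -11135/3384 - I*√662/3384 ≈ -3.2905 - 0.0076032*I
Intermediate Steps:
r(M) = -12 + 4*M
(11135 + √(-9823 - 1*(-9161)))/(r(218) - 4244) = (11135 + √(-9823 - 1*(-9161)))/((-12 + 4*218) - 4244) = (11135 + √(-9823 + 9161))/((-12 + 872) - 4244) = (11135 + √(-662))/(860 - 4244) = (11135 + I*√662)/(-3384) = (11135 + I*√662)*(-1/3384) = -11135/3384 - I*√662/3384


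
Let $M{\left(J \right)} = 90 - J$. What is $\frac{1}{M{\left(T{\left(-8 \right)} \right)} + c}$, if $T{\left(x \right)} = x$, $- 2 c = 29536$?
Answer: $- \frac{1}{14670} \approx -6.8166 \cdot 10^{-5}$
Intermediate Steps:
$c = -14768$ ($c = \left(- \frac{1}{2}\right) 29536 = -14768$)
$\frac{1}{M{\left(T{\left(-8 \right)} \right)} + c} = \frac{1}{\left(90 - -8\right) - 14768} = \frac{1}{\left(90 + 8\right) - 14768} = \frac{1}{98 - 14768} = \frac{1}{-14670} = - \frac{1}{14670}$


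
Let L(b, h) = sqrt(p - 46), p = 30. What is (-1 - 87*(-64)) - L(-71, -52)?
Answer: 5567 - 4*I ≈ 5567.0 - 4.0*I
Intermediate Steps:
L(b, h) = 4*I (L(b, h) = sqrt(30 - 46) = sqrt(-16) = 4*I)
(-1 - 87*(-64)) - L(-71, -52) = (-1 - 87*(-64)) - 4*I = (-1 + 5568) - 4*I = 5567 - 4*I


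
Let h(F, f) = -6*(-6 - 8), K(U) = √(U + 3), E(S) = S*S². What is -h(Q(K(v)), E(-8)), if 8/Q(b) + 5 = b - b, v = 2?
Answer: -84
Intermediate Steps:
E(S) = S³
K(U) = √(3 + U)
Q(b) = -8/5 (Q(b) = 8/(-5 + (b - b)) = 8/(-5 + 0) = 8/(-5) = 8*(-⅕) = -8/5)
h(F, f) = 84 (h(F, f) = -6*(-14) = 84)
-h(Q(K(v)), E(-8)) = -1*84 = -84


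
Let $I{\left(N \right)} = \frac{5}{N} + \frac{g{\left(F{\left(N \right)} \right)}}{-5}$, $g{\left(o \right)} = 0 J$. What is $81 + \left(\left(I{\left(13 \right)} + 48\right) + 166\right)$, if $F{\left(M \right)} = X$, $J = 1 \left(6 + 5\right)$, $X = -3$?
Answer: $\frac{3840}{13} \approx 295.38$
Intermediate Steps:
$J = 11$ ($J = 1 \cdot 11 = 11$)
$F{\left(M \right)} = -3$
$g{\left(o \right)} = 0$ ($g{\left(o \right)} = 0 \cdot 11 = 0$)
$I{\left(N \right)} = \frac{5}{N}$ ($I{\left(N \right)} = \frac{5}{N} + \frac{0}{-5} = \frac{5}{N} + 0 \left(- \frac{1}{5}\right) = \frac{5}{N} + 0 = \frac{5}{N}$)
$81 + \left(\left(I{\left(13 \right)} + 48\right) + 166\right) = 81 + \left(\left(\frac{5}{13} + 48\right) + 166\right) = 81 + \left(\frac{629}{13} + 166\right) = 81 + \frac{2787}{13} = \frac{3840}{13}$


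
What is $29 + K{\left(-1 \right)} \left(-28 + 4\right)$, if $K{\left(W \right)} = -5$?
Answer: $149$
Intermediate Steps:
$29 + K{\left(-1 \right)} \left(-28 + 4\right) = 29 - 5 \left(-28 + 4\right) = 29 - -120 = 29 + 120 = 149$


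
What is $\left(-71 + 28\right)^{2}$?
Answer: $1849$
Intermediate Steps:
$\left(-71 + 28\right)^{2} = \left(-43\right)^{2} = 1849$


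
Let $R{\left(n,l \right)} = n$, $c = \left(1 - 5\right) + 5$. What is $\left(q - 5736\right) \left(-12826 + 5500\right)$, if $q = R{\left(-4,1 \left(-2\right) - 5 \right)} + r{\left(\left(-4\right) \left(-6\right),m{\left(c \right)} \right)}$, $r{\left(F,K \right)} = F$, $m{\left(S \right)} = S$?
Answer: $41875416$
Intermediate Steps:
$c = 1$ ($c = -4 + 5 = 1$)
$q = 20$ ($q = -4 - -24 = -4 + 24 = 20$)
$\left(q - 5736\right) \left(-12826 + 5500\right) = \left(20 - 5736\right) \left(-12826 + 5500\right) = \left(-5716\right) \left(-7326\right) = 41875416$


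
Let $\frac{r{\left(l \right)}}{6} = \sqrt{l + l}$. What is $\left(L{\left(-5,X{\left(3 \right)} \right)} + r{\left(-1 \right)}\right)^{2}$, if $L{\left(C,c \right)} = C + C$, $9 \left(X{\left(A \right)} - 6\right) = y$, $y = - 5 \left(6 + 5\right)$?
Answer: $28 - 120 i \sqrt{2} \approx 28.0 - 169.71 i$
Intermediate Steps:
$y = -55$ ($y = \left(-5\right) 11 = -55$)
$X{\left(A \right)} = - \frac{1}{9}$ ($X{\left(A \right)} = 6 + \frac{1}{9} \left(-55\right) = 6 - \frac{55}{9} = - \frac{1}{9}$)
$L{\left(C,c \right)} = 2 C$
$r{\left(l \right)} = 6 \sqrt{2} \sqrt{l}$ ($r{\left(l \right)} = 6 \sqrt{l + l} = 6 \sqrt{2 l} = 6 \sqrt{2} \sqrt{l}$)
$\left(L{\left(-5,X{\left(3 \right)} \right)} + r{\left(-1 \right)}\right)^{2} = \left(2 \left(-5\right) + 6 \sqrt{2} \sqrt{-1}\right)^{2} = \left(-10 + 6 \sqrt{2} i\right)^{2} = \left(-10 + 6 i \sqrt{2}\right)^{2}$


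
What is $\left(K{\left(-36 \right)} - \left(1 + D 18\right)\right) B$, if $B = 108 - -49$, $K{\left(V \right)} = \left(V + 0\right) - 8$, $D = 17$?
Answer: $-55107$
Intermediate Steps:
$K{\left(V \right)} = -8 + V$ ($K{\left(V \right)} = V - 8 = -8 + V$)
$B = 157$ ($B = 108 + 49 = 157$)
$\left(K{\left(-36 \right)} - \left(1 + D 18\right)\right) B = \left(\left(-8 - 36\right) - \left(1 + 17 \cdot 18\right)\right) 157 = \left(-44 - \left(1 + 306\right)\right) 157 = \left(-44 - 307\right) 157 = \left(-351\right) 157 = -55107$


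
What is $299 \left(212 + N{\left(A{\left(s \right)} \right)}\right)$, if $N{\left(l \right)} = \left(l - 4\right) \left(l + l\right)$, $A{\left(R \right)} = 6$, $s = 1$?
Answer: $70564$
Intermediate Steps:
$N{\left(l \right)} = 2 l \left(-4 + l\right)$ ($N{\left(l \right)} = \left(-4 + l\right) 2 l = 2 l \left(-4 + l\right)$)
$299 \left(212 + N{\left(A{\left(s \right)} \right)}\right) = 299 \left(212 + 2 \cdot 6 \left(-4 + 6\right)\right) = 299 \left(212 + 2 \cdot 6 \cdot 2\right) = 299 \left(212 + 24\right) = 299 \cdot 236 = 70564$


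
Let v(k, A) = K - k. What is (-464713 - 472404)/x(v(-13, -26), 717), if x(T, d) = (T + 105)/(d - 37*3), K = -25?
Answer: -189297634/31 ≈ -6.1064e+6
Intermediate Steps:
v(k, A) = -25 - k
x(T, d) = (105 + T)/(-111 + d) (x(T, d) = (105 + T)/(d - 111) = (105 + T)/(-111 + d))
(-464713 - 472404)/x(v(-13, -26), 717) = (-464713 - 472404)/(((105 + (-25 - 1*(-13)))/(-111 + 717))) = -937117*606/(105 + (-25 + 13)) = -937117*606/(105 - 12) = -937117/((1/606)*93) = -937117/31/202 = -937117*202/31 = -189297634/31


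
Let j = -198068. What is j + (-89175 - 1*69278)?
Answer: -356521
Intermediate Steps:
j + (-89175 - 1*69278) = -198068 + (-89175 - 1*69278) = -198068 + (-89175 - 69278) = -198068 - 158453 = -356521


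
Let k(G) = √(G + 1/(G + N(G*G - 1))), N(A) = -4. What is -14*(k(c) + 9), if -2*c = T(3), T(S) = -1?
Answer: -126 - √42 ≈ -132.48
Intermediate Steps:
c = ½ (c = -½*(-1) = ½ ≈ 0.50000)
k(G) = √(G + 1/(-4 + G)) (k(G) = √(G + 1/(G - 4)) = √(G + 1/(-4 + G)))
-14*(k(c) + 9) = -14*(√((1 + (-4 + ½)/2)/(-4 + ½)) + 9) = -14*(√((1 + (½)*(-7/2))/(-7/2)) + 9) = -14*(√(-2*(1 - 7/4)/7) + 9) = -14*(√(-2/7*(-¾)) + 9) = -14*(√(3/14) + 9) = -14*(√42/14 + 9) = -14*(9 + √42/14) = -126 - √42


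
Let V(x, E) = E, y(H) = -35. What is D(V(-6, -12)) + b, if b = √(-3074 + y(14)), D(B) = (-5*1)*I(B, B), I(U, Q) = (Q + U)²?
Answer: -2880 + I*√3109 ≈ -2880.0 + 55.758*I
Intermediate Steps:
D(B) = -20*B² (D(B) = (-5*1)*(B + B)² = -5*4*B² = -20*B²)
b = I*√3109 (b = √(-3074 - 35) = √(-3109) = I*√3109 ≈ 55.758*I)
D(V(-6, -12)) + b = -20*(-12)² + I*√3109 = -20*144 + I*√3109 = -2880 + I*√3109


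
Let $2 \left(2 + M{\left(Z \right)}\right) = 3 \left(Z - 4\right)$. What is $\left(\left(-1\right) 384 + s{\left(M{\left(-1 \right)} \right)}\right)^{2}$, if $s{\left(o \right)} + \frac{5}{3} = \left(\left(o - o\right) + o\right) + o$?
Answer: $\frac{1473796}{9} \approx 1.6376 \cdot 10^{5}$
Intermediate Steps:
$M{\left(Z \right)} = -8 + \frac{3 Z}{2}$ ($M{\left(Z \right)} = -2 + \frac{3 \left(Z - 4\right)}{2} = -2 + \frac{3 \left(-4 + Z\right)}{2} = -2 + \frac{-12 + 3 Z}{2} = -2 + \left(-6 + \frac{3 Z}{2}\right) = -8 + \frac{3 Z}{2}$)
$s{\left(o \right)} = - \frac{5}{3} + 2 o$ ($s{\left(o \right)} = - \frac{5}{3} + \left(\left(\left(o - o\right) + o\right) + o\right) = - \frac{5}{3} + \left(\left(0 + o\right) + o\right) = - \frac{5}{3} + \left(o + o\right) = - \frac{5}{3} + 2 o$)
$\left(\left(-1\right) 384 + s{\left(M{\left(-1 \right)} \right)}\right)^{2} = \left(\left(-1\right) 384 + \left(- \frac{5}{3} + 2 \left(-8 + \frac{3}{2} \left(-1\right)\right)\right)\right)^{2} = \left(-384 + \left(- \frac{5}{3} + 2 \left(-8 - \frac{3}{2}\right)\right)\right)^{2} = \left(-384 + \left(- \frac{5}{3} + 2 \left(- \frac{19}{2}\right)\right)\right)^{2} = \left(-384 - \frac{62}{3}\right)^{2} = \left(- \frac{1214}{3}\right)^{2} = \frac{1473796}{9}$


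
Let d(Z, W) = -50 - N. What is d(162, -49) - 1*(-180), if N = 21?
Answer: 109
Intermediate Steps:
d(Z, W) = -71 (d(Z, W) = -50 - 1*21 = -50 - 21 = -71)
d(162, -49) - 1*(-180) = -71 - 1*(-180) = -71 + 180 = 109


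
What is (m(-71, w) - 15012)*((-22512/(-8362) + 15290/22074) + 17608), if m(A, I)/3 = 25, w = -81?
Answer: -311260127904319/1183223 ≈ -2.6306e+8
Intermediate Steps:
m(A, I) = 75 (m(A, I) = 3*25 = 75)
(m(-71, w) - 15012)*((-22512/(-8362) + 15290/22074) + 17608) = (75 - 15012)*((-22512/(-8362) + 15290/22074) + 17608) = -14937*((-22512*(-1/8362) + 15290*(1/22074)) + 17608) = -14937*((11256/4181 + 7645/11037) + 17608) = -14937*(156196217/46145697 + 17608) = -14937*812689628993/46145697 = -311260127904319/1183223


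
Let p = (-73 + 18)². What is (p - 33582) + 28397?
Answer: -2160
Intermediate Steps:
p = 3025 (p = (-55)² = 3025)
(p - 33582) + 28397 = (3025 - 33582) + 28397 = -30557 + 28397 = -2160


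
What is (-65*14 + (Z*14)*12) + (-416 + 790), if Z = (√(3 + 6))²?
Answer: 976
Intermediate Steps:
Z = 9 (Z = (√9)² = 3² = 9)
(-65*14 + (Z*14)*12) + (-416 + 790) = (-65*14 + (9*14)*12) + (-416 + 790) = (-910 + 126*12) + 374 = (-910 + 1512) + 374 = 602 + 374 = 976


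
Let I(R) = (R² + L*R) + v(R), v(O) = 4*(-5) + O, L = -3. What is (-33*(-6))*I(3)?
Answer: -3366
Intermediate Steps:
v(O) = -20 + O
I(R) = -20 + R² - 2*R (I(R) = (R² - 3*R) + (-20 + R) = -20 + R² - 2*R)
(-33*(-6))*I(3) = (-33*(-6))*(-20 + 3² - 2*3) = 198*(-20 + 9 - 6) = 198*(-17) = -3366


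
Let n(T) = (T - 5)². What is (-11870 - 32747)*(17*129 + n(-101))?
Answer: -599161693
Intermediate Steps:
n(T) = (-5 + T)²
(-11870 - 32747)*(17*129 + n(-101)) = (-11870 - 32747)*(17*129 + (-5 - 101)²) = -44617*(2193 + (-106)²) = -44617*(2193 + 11236) = -44617*13429 = -599161693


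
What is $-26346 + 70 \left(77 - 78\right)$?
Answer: $-26416$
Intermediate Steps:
$-26346 + 70 \left(77 - 78\right) = -26346 + 70 \left(-1\right) = -26346 - 70 = -26416$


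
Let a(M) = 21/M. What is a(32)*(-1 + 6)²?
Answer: 525/32 ≈ 16.406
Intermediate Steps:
a(32)*(-1 + 6)² = (21/32)*(-1 + 6)² = (21*(1/32))*5² = (21/32)*25 = 525/32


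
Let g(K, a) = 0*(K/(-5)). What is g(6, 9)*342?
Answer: 0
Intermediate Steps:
g(K, a) = 0 (g(K, a) = 0*(K*(-⅕)) = 0*(-K/5) = 0)
g(6, 9)*342 = 0*342 = 0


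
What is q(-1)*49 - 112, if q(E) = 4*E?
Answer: -308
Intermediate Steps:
q(-1)*49 - 112 = (4*(-1))*49 - 112 = -4*49 - 112 = -196 - 112 = -308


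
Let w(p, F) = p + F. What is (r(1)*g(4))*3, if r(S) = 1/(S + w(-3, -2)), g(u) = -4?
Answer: 3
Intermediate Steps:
w(p, F) = F + p
r(S) = 1/(-5 + S) (r(S) = 1/(S + (-2 - 3)) = 1/(S - 5) = 1/(-5 + S))
(r(1)*g(4))*3 = (-4/(-5 + 1))*3 = (-4/(-4))*3 = -¼*(-4)*3 = 1*3 = 3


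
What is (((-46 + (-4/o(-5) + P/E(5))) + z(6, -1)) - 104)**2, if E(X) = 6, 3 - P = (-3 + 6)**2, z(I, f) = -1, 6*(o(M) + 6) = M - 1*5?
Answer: 12138256/529 ≈ 22946.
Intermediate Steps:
o(M) = -41/6 + M/6 (o(M) = -6 + (M - 1*5)/6 = -6 + (M - 5)/6 = -6 + (-5 + M)/6 = -6 + (-5/6 + M/6) = -41/6 + M/6)
P = -6 (P = 3 - (-3 + 6)**2 = 3 - 1*3**2 = 3 - 1*9 = 3 - 9 = -6)
(((-46 + (-4/o(-5) + P/E(5))) + z(6, -1)) - 104)**2 = (((-46 + (-4/(-41/6 + (1/6)*(-5)) - 6/6)) - 1) - 104)**2 = (((-46 + (-4/(-41/6 - 5/6) - 6*1/6)) - 1) - 104)**2 = (((-46 + (-4/(-23/3) - 1)) - 1) - 104)**2 = (((-46 + (-4*(-3/23) - 1)) - 1) - 104)**2 = (((-46 + (12/23 - 1)) - 1) - 104)**2 = (((-46 - 11/23) - 1) - 104)**2 = ((-1069/23 - 1) - 104)**2 = (-1092/23 - 104)**2 = (-3484/23)**2 = 12138256/529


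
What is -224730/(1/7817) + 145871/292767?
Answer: -514308007526599/292767 ≈ -1.7567e+9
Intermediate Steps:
-224730/(1/7817) + 145871/292767 = -224730/1/7817 + 145871*(1/292767) = -224730*7817 + 145871/292767 = -1756714410 + 145871/292767 = -514308007526599/292767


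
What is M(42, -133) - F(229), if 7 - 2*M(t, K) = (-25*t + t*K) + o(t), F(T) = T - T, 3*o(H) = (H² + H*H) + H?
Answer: 5453/2 ≈ 2726.5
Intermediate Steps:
o(H) = H/3 + 2*H²/3 (o(H) = ((H² + H*H) + H)/3 = ((H² + H²) + H)/3 = (2*H² + H)/3 = (H + 2*H²)/3 = H/3 + 2*H²/3)
F(T) = 0
M(t, K) = 7/2 + 25*t/2 - K*t/2 - t*(1 + 2*t)/6 (M(t, K) = 7/2 - ((-25*t + t*K) + t*(1 + 2*t)/3)/2 = 7/2 - ((-25*t + K*t) + t*(1 + 2*t)/3)/2 = 7/2 - (-25*t + K*t + t*(1 + 2*t)/3)/2 = 7/2 + (25*t/2 - K*t/2 - t*(1 + 2*t)/6) = 7/2 + 25*t/2 - K*t/2 - t*(1 + 2*t)/6)
M(42, -133) - F(229) = (7/2 - ⅓*42² + (37/3)*42 - ½*(-133)*42) - 1*0 = (7/2 - ⅓*1764 + 518 + 2793) + 0 = (7/2 - 588 + 518 + 2793) + 0 = 5453/2 + 0 = 5453/2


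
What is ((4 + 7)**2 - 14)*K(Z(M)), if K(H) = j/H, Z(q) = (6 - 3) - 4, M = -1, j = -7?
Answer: 749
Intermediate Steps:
Z(q) = -1 (Z(q) = 3 - 4 = -1)
K(H) = -7/H
((4 + 7)**2 - 14)*K(Z(M)) = ((4 + 7)**2 - 14)*(-7/(-1)) = (11**2 - 14)*(-7*(-1)) = (121 - 14)*7 = 107*7 = 749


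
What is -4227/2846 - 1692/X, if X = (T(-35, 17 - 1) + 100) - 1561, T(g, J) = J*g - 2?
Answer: -3735789/5757458 ≈ -0.64886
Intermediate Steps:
T(g, J) = -2 + J*g
X = -2023 (X = ((-2 + (17 - 1)*(-35)) + 100) - 1561 = ((-2 + 16*(-35)) + 100) - 1561 = ((-2 - 560) + 100) - 1561 = (-562 + 100) - 1561 = -462 - 1561 = -2023)
-4227/2846 - 1692/X = -4227/2846 - 1692/(-2023) = -4227*1/2846 - 1692*(-1/2023) = -4227/2846 + 1692/2023 = -3735789/5757458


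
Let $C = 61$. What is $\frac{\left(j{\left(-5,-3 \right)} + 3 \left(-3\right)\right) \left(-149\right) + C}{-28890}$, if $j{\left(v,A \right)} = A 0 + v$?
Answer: $- \frac{2147}{28890} \approx -0.074316$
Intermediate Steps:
$j{\left(v,A \right)} = v$ ($j{\left(v,A \right)} = 0 + v = v$)
$\frac{\left(j{\left(-5,-3 \right)} + 3 \left(-3\right)\right) \left(-149\right) + C}{-28890} = \frac{\left(-5 + 3 \left(-3\right)\right) \left(-149\right) + 61}{-28890} = \left(\left(-5 - 9\right) \left(-149\right) + 61\right) \left(- \frac{1}{28890}\right) = \left(\left(-14\right) \left(-149\right) + 61\right) \left(- \frac{1}{28890}\right) = \left(2086 + 61\right) \left(- \frac{1}{28890}\right) = 2147 \left(- \frac{1}{28890}\right) = - \frac{2147}{28890}$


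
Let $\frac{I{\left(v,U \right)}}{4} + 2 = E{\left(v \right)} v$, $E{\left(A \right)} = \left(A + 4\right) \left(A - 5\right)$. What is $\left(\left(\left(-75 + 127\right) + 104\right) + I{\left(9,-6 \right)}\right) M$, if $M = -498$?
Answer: $-1005960$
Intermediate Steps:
$E{\left(A \right)} = \left(-5 + A\right) \left(4 + A\right)$ ($E{\left(A \right)} = \left(4 + A\right) \left(-5 + A\right) = \left(-5 + A\right) \left(4 + A\right)$)
$I{\left(v,U \right)} = -8 + 4 v \left(-20 + v^{2} - v\right)$ ($I{\left(v,U \right)} = -8 + 4 \left(-20 + v^{2} - v\right) v = -8 + 4 v \left(-20 + v^{2} - v\right)$)
$\left(\left(\left(-75 + 127\right) + 104\right) + I{\left(9,-6 \right)}\right) M = \left(\left(\left(-75 + 127\right) + 104\right) - \left(8 + 36 \left(20 + 9 - 9^{2}\right)\right)\right) \left(-498\right) = \left(\left(52 + 104\right) - \left(8 + 36 \left(20 + 9 - 81\right)\right)\right) \left(-498\right) = \left(156 - \left(8 + 36 \left(20 + 9 - 81\right)\right)\right) \left(-498\right) = \left(156 - \left(8 + 36 \left(-52\right)\right)\right) \left(-498\right) = \left(156 + \left(-8 + 1872\right)\right) \left(-498\right) = \left(156 + 1864\right) \left(-498\right) = 2020 \left(-498\right) = -1005960$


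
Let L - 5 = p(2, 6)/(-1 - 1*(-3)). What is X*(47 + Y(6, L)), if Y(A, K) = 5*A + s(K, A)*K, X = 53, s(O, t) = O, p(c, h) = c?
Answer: 5989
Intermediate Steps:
L = 6 (L = 5 + 2/(-1 - 1*(-3)) = 5 + 2/(-1 + 3) = 5 + 2/2 = 5 + 2*(1/2) = 5 + 1 = 6)
Y(A, K) = K**2 + 5*A (Y(A, K) = 5*A + K*K = 5*A + K**2 = K**2 + 5*A)
X*(47 + Y(6, L)) = 53*(47 + (6**2 + 5*6)) = 53*(47 + (36 + 30)) = 53*(47 + 66) = 53*113 = 5989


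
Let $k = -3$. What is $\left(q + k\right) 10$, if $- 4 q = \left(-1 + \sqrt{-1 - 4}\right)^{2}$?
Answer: $-20 + 5 i \sqrt{5} \approx -20.0 + 11.18 i$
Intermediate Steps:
$q = - \frac{\left(-1 + i \sqrt{5}\right)^{2}}{4}$ ($q = - \frac{\left(-1 + \sqrt{-1 - 4}\right)^{2}}{4} = - \frac{\left(-1 + \sqrt{-5}\right)^{2}}{4} = - \frac{\left(-1 + i \sqrt{5}\right)^{2}}{4} \approx 1.0 + 1.118 i$)
$\left(q + k\right) 10 = \left(\left(1 + \frac{i \sqrt{5}}{2}\right) - 3\right) 10 = \left(-2 + \frac{i \sqrt{5}}{2}\right) 10 = -20 + 5 i \sqrt{5}$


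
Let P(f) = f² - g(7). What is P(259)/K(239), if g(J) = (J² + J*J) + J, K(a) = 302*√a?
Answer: 33488*√239/36089 ≈ 14.345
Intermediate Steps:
g(J) = J + 2*J² (g(J) = (J² + J²) + J = 2*J² + J = J + 2*J²)
P(f) = -105 + f² (P(f) = f² - 7*(1 + 2*7) = f² - 7*(1 + 14) = f² - 7*15 = f² - 1*105 = f² - 105 = -105 + f²)
P(259)/K(239) = (-105 + 259²)/((302*√239)) = (-105 + 67081)*(√239/72178) = 66976*(√239/72178) = 33488*√239/36089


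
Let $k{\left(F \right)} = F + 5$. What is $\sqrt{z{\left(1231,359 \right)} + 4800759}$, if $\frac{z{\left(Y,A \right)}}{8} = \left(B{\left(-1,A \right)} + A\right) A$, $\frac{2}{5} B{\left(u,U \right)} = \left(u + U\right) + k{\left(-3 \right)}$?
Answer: $\sqrt{8416607} \approx 2901.1$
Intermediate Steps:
$k{\left(F \right)} = 5 + F$
$B{\left(u,U \right)} = 5 + \frac{5 U}{2} + \frac{5 u}{2}$ ($B{\left(u,U \right)} = \frac{5 \left(\left(u + U\right) + \left(5 - 3\right)\right)}{2} = \frac{5 \left(\left(U + u\right) + 2\right)}{2} = \frac{5 \left(2 + U + u\right)}{2} = 5 + \frac{5 U}{2} + \frac{5 u}{2}$)
$z{\left(Y,A \right)} = 8 A \left(\frac{5}{2} + \frac{7 A}{2}\right)$ ($z{\left(Y,A \right)} = 8 \left(\left(5 + \frac{5 A}{2} + \frac{5}{2} \left(-1\right)\right) + A\right) A = 8 \left(\left(5 + \frac{5 A}{2} - \frac{5}{2}\right) + A\right) A = 8 \left(\left(\frac{5}{2} + \frac{5 A}{2}\right) + A\right) A = 8 \left(\frac{5}{2} + \frac{7 A}{2}\right) A = 8 A \left(\frac{5}{2} + \frac{7 A}{2}\right)$)
$\sqrt{z{\left(1231,359 \right)} + 4800759} = \sqrt{4 \cdot 359 \left(5 + 7 \cdot 359\right) + 4800759} = \sqrt{4 \cdot 359 \left(5 + 2513\right) + 4800759} = \sqrt{4 \cdot 359 \cdot 2518 + 4800759} = \sqrt{3615848 + 4800759} = \sqrt{8416607}$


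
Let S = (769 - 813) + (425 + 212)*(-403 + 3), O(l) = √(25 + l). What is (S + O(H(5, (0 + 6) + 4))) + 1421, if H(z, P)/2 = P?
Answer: -253423 + 3*√5 ≈ -2.5342e+5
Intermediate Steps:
H(z, P) = 2*P
S = -254844 (S = -44 + 637*(-400) = -44 - 254800 = -254844)
(S + O(H(5, (0 + 6) + 4))) + 1421 = (-254844 + √(25 + 2*((0 + 6) + 4))) + 1421 = (-254844 + √(25 + 2*(6 + 4))) + 1421 = (-254844 + √(25 + 2*10)) + 1421 = (-254844 + √(25 + 20)) + 1421 = (-254844 + √45) + 1421 = (-254844 + 3*√5) + 1421 = -253423 + 3*√5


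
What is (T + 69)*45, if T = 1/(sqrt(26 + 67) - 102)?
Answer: 10670355/3437 - 15*sqrt(93)/3437 ≈ 3104.5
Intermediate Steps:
T = 1/(-102 + sqrt(93)) (T = 1/(sqrt(93) - 102) = 1/(-102 + sqrt(93)) ≈ -0.010828)
(T + 69)*45 = ((-34/3437 - sqrt(93)/10311) + 69)*45 = (237119/3437 - sqrt(93)/10311)*45 = 10670355/3437 - 15*sqrt(93)/3437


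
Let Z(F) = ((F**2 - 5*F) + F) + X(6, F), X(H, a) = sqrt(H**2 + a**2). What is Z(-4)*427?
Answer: 13664 + 854*sqrt(13) ≈ 16743.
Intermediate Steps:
Z(F) = F**2 + sqrt(36 + F**2) - 4*F (Z(F) = ((F**2 - 5*F) + F) + sqrt(6**2 + F**2) = (F**2 - 4*F) + sqrt(36 + F**2) = F**2 + sqrt(36 + F**2) - 4*F)
Z(-4)*427 = ((-4)**2 + sqrt(36 + (-4)**2) - 4*(-4))*427 = (16 + sqrt(36 + 16) + 16)*427 = (16 + sqrt(52) + 16)*427 = (16 + 2*sqrt(13) + 16)*427 = (32 + 2*sqrt(13))*427 = 13664 + 854*sqrt(13)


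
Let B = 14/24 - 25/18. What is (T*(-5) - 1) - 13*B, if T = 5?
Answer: -559/36 ≈ -15.528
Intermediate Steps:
B = -29/36 (B = 14*(1/24) - 25*1/18 = 7/12 - 25/18 = -29/36 ≈ -0.80556)
(T*(-5) - 1) - 13*B = (5*(-5) - 1) - 13*(-29/36) = (-25 - 1) + 377/36 = -26 + 377/36 = -559/36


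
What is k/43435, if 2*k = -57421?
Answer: -8203/12410 ≈ -0.66100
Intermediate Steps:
k = -57421/2 (k = (1/2)*(-57421) = -57421/2 ≈ -28711.)
k/43435 = -57421/2/43435 = -57421/2*1/43435 = -8203/12410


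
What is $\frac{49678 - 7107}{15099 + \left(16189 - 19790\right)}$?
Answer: $\frac{42571}{11498} \approx 3.7025$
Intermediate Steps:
$\frac{49678 - 7107}{15099 + \left(16189 - 19790\right)} = \frac{42571}{15099 + \left(16189 - 19790\right)} = \frac{42571}{15099 - 3601} = \frac{42571}{11498}$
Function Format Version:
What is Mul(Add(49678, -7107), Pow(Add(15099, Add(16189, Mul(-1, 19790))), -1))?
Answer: Rational(42571, 11498) ≈ 3.7025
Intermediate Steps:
Mul(Add(49678, -7107), Pow(Add(15099, Add(16189, Mul(-1, 19790))), -1)) = Mul(42571, Pow(Add(15099, Add(16189, -19790)), -1)) = Mul(42571, Pow(Add(15099, -3601), -1)) = Mul(42571, Pow(11498, -1)) = Mul(42571, Rational(1, 11498)) = Rational(42571, 11498)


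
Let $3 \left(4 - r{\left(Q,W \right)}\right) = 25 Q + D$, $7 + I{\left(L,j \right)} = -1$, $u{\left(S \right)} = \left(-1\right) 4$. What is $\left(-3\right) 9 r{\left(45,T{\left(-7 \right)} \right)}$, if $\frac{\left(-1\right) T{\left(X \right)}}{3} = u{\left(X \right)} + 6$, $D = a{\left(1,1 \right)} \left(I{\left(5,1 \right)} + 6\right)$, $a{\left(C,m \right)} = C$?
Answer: $9999$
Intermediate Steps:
$u{\left(S \right)} = -4$
$I{\left(L,j \right)} = -8$ ($I{\left(L,j \right)} = -7 - 1 = -8$)
$D = -2$ ($D = 1 \left(-8 + 6\right) = 1 \left(-2\right) = -2$)
$T{\left(X \right)} = -6$ ($T{\left(X \right)} = - 3 \left(-4 + 6\right) = \left(-3\right) 2 = -6$)
$r{\left(Q,W \right)} = \frac{14}{3} - \frac{25 Q}{3}$ ($r{\left(Q,W \right)} = 4 - \frac{25 Q - 2}{3} = 4 - \frac{-2 + 25 Q}{3} = 4 - \left(- \frac{2}{3} + \frac{25 Q}{3}\right) = \frac{14}{3} - \frac{25 Q}{3}$)
$\left(-3\right) 9 r{\left(45,T{\left(-7 \right)} \right)} = \left(-3\right) 9 \left(\frac{14}{3} - 375\right) = - 27 \left(\frac{14}{3} - 375\right) = \left(-27\right) \left(- \frac{1111}{3}\right) = 9999$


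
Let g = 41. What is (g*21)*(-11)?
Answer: -9471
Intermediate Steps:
(g*21)*(-11) = (41*21)*(-11) = 861*(-11) = -9471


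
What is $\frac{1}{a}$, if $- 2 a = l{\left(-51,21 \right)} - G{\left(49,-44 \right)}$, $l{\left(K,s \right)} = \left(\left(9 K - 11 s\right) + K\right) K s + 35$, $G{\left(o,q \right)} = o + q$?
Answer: $- \frac{2}{793641} \approx -2.52 \cdot 10^{-6}$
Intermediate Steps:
$l{\left(K,s \right)} = 35 + K s \left(- 11 s + 10 K\right)$ ($l{\left(K,s \right)} = \left(\left(- 11 s + 9 K\right) + K\right) K s + 35 = \left(- 11 s + 10 K\right) K s + 35 = K \left(- 11 s + 10 K\right) s + 35 = K s \left(- 11 s + 10 K\right) + 35 = 35 + K s \left(- 11 s + 10 K\right)$)
$a = - \frac{793641}{2}$ ($a = - \frac{\left(35 - - 561 \cdot 21^{2} + 10 \cdot 21 \left(-51\right)^{2}\right) - \left(49 - 44\right)}{2} = - \frac{\left(35 - \left(-561\right) 441 + 10 \cdot 21 \cdot 2601\right) - 5}{2} = - \frac{\left(35 + 247401 + 546210\right) - 5}{2} = - \frac{793646 - 5}{2} = \left(- \frac{1}{2}\right) 793641 = - \frac{793641}{2} \approx -3.9682 \cdot 10^{5}$)
$\frac{1}{a} = \frac{1}{- \frac{793641}{2}} = - \frac{2}{793641}$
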